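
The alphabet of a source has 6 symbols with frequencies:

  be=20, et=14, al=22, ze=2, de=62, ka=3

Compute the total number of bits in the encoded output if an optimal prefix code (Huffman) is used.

247

Greedily combine the two least-frequent nodes:
combine ze(2), ka(3) → 5
combine 5, et(14) → 19
combine 19, be(20) → 39
combine al(22), 39 → 61
combine 61, de(62) → 123
Each symbol's bit-cost is frequency × depth; summing gives 247 bits (equivalently 5 + 19 + 39 + 61 + 123).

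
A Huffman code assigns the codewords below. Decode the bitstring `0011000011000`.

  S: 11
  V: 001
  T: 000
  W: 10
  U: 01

Read left to right; each codeword is recognised as soon as it completes (prefix code):
  001→V | 10→W | 000→T | 11→S | 000→T
Decoded message: VWTST

VWTST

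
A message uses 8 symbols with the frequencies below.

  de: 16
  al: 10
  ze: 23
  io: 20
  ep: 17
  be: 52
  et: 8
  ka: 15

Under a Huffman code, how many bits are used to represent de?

3

Repeatedly merge the two smallest:
et(8) + al(10) → 18
ka(15) + de(16) → 31
ep(17) + 18 → 35
io(20) + ze(23) → 43
31 + 35 → 66
43 + be(52) → 95
66 + 95 → 161
de's leaf is at depth 3, giving a 3-bit codeword.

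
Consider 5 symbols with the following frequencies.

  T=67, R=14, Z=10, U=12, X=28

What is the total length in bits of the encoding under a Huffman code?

Merge the two smallest weights repeatedly:
merge Z(10) and U(12): 22
merge R(14) and 22: 36
merge X(28) and 36: 64
merge 64 and T(67): 131
The encoded length is the sum of every internal node's weight: 22 + 36 + 64 + 131 = 253 bits.

253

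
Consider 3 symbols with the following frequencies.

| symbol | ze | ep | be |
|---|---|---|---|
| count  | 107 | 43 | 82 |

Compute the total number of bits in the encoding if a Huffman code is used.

Merge the two smallest weights repeatedly:
combine ep(43), be(82) → 125
combine ze(107), 125 → 232
Each symbol's bit-cost is frequency × depth; summing gives 357 bits (equivalently 125 + 232).

357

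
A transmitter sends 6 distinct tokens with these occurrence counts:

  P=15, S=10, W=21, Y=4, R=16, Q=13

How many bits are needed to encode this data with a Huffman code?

Greedily combine the two least-frequent nodes:
combine Y(4), S(10) → 14
combine Q(13), 14 → 27
combine P(15), R(16) → 31
combine W(21), 27 → 48
combine 31, 48 → 79
The encoded length is the sum of every internal node's weight: 14 + 27 + 31 + 48 + 79 = 199 bits.

199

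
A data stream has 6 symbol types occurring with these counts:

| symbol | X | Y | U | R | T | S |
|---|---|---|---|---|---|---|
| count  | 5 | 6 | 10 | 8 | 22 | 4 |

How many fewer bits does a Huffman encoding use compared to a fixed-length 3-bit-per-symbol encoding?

35

Fixed-length: 3 bits × 55 symbols = 165 bits.
Huffman merges:
merge S(4) and X(5): 9
merge Y(6) and R(8): 14
merge 9 and U(10): 19
merge 14 and 19: 33
merge T(22) and 33: 55
Huffman total = 9 + 14 + 19 + 33 + 55 = 130 bits.
Saving = 165 − 130 = 35 bits.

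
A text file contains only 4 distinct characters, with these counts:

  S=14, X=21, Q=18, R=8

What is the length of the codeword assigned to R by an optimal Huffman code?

2

Build the tree from the bottom:
merge R(8) and S(14): 22
merge Q(18) and X(21): 39
merge 22 and 39: 61
R's leaf is at depth 2, giving a 2-bit codeword.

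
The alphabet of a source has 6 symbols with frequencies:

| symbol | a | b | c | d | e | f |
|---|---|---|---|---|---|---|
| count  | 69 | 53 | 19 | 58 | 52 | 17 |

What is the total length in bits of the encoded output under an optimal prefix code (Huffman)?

Build the Huffman tree bottom-up:
f(17) + c(19) → 36
36 + e(52) → 88
b(53) + d(58) → 111
a(69) + 88 → 157
111 + 157 → 268
Total encoded bits = sum of merged weights = 36 + 88 + 111 + 157 + 268 = 660.

660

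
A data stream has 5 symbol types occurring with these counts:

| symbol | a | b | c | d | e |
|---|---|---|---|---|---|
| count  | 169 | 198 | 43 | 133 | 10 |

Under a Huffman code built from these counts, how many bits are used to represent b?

1

Repeatedly merge the two smallest:
e(10) + c(43) → 53
53 + d(133) → 186
a(169) + 186 → 355
b(198) + 355 → 553
b is merged only at the final step, so code length = 1.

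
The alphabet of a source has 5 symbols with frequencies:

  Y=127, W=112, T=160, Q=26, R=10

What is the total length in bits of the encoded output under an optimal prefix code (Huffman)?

Greedily combine the two least-frequent nodes:
merge R(10) and Q(26): 36
merge 36 and W(112): 148
merge Y(127) and 148: 275
merge T(160) and 275: 435
Total encoded bits = sum of merged weights = 36 + 148 + 275 + 435 = 894.

894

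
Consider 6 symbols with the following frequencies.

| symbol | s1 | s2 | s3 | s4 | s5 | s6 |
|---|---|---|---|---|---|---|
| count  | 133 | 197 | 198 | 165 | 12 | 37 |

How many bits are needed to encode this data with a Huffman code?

Greedily combine the two least-frequent nodes:
merge s5(12) and s6(37): 49
merge 49 and s1(133): 182
merge s4(165) and 182: 347
merge s2(197) and s3(198): 395
merge 347 and 395: 742
Each symbol's bit-cost is frequency × depth; summing gives 1715 bits (equivalently 49 + 182 + 347 + 395 + 742).

1715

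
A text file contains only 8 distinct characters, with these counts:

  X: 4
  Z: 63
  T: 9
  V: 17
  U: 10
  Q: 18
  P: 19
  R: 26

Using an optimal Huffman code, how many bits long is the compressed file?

443

Merge the two smallest weights repeatedly:
combine X(4), T(9) → 13
combine U(10), 13 → 23
combine V(17), Q(18) → 35
combine P(19), 23 → 42
combine R(26), 35 → 61
combine 42, 61 → 103
combine Z(63), 103 → 166
Total encoded bits = sum of merged weights = 13 + 23 + 35 + 42 + 61 + 103 + 166 = 443.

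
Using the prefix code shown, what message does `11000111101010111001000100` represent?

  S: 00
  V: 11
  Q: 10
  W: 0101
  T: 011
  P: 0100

Read left to right; each codeword is recognised as soon as it completes (prefix code):
  11→V | 00→S | 011→T | 11→V | 0101→W | 011→T | 10→Q | 0100→P | 0100→P
Decoded message: VSTVWTQPP

VSTVWTQPP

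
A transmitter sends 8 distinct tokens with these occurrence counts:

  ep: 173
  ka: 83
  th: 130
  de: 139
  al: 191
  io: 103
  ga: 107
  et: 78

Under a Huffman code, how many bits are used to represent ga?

3

Build the tree from the bottom:
et(78) + ka(83) → 161
io(103) + ga(107) → 210
th(130) + de(139) → 269
161 + ep(173) → 334
al(191) + 210 → 401
269 + 334 → 603
401 + 603 → 1004
The subtree containing ga is merged 3 times, so code length = 3.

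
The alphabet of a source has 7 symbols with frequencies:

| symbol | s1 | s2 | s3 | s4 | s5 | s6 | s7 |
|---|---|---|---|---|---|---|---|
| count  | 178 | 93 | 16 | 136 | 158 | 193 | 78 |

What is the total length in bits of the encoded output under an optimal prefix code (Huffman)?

Merge the two smallest weights repeatedly:
combine s3(16), s7(78) → 94
combine s2(93), 94 → 187
combine s4(136), s5(158) → 294
combine s1(178), 187 → 365
combine s6(193), 294 → 487
combine 365, 487 → 852
The encoded length is the sum of every internal node's weight: 94 + 187 + 294 + 365 + 487 + 852 = 2279 bits.

2279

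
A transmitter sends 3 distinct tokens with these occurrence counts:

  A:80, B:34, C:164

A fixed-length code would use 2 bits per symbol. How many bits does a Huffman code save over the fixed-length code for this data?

164

Fixed-length: 2 bits × 278 symbols = 556 bits.
Huffman merges:
combine B(34), A(80) → 114
combine 114, C(164) → 278
Huffman total = 114 + 278 = 392 bits.
Saving = 556 − 392 = 164 bits.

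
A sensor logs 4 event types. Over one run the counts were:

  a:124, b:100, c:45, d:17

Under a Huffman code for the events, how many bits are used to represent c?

Repeatedly merge the two smallest:
d(17) + c(45) → 62
62 + b(100) → 162
a(124) + 162 → 286
c's leaf is at depth 3, giving a 3-bit codeword.

3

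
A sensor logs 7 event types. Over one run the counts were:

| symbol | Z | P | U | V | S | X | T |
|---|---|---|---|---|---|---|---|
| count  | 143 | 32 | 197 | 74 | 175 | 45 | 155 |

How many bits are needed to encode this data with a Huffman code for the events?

Build the Huffman tree bottom-up:
combine P(32), X(45) → 77
combine V(74), 77 → 151
combine Z(143), 151 → 294
combine T(155), S(175) → 330
combine U(197), 294 → 491
combine 330, 491 → 821
Each symbol's bit-cost is frequency × depth; summing gives 2164 bits (equivalently 77 + 151 + 294 + 330 + 491 + 821).

2164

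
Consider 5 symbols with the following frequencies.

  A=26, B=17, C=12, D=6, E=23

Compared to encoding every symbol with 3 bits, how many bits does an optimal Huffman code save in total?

66

Fixed-length: 3 bits × 84 symbols = 252 bits.
Huffman merges:
D(6) + C(12) → 18
B(17) + 18 → 35
E(23) + A(26) → 49
35 + 49 → 84
Huffman total = 18 + 35 + 49 + 84 = 186 bits.
Saving = 252 − 186 = 66 bits.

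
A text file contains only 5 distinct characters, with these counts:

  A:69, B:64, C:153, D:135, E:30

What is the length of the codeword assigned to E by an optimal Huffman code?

3

Build the tree from the bottom:
E(30) + B(64) → 94
A(69) + 94 → 163
D(135) + C(153) → 288
163 + 288 → 451
E's leaf is at depth 3, giving a 3-bit codeword.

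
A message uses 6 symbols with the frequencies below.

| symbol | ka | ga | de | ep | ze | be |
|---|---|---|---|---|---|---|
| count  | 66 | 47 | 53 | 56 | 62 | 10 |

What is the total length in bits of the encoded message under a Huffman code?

754

Build the Huffman tree bottom-up:
combine be(10), ga(47) → 57
combine de(53), ep(56) → 109
combine 57, ze(62) → 119
combine ka(66), 109 → 175
combine 119, 175 → 294
Total encoded bits = sum of merged weights = 57 + 109 + 119 + 175 + 294 = 754.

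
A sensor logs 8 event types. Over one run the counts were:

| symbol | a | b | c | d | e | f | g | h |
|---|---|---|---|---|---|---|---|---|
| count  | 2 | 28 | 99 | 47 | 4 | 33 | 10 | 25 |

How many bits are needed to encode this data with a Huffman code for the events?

609

Build the Huffman tree bottom-up:
a(2) + e(4) → 6
6 + g(10) → 16
16 + h(25) → 41
b(28) + f(33) → 61
41 + d(47) → 88
61 + 88 → 149
c(99) + 149 → 248
Total encoded bits = sum of merged weights = 6 + 16 + 41 + 61 + 88 + 149 + 248 = 609.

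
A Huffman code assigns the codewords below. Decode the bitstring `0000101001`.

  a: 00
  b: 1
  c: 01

Read left to right; each codeword is recognised as soon as it completes (prefix code):
  00→a | 00→a | 1→b | 01→c | 00→a | 1→b
Decoded message: aabcab

aabcab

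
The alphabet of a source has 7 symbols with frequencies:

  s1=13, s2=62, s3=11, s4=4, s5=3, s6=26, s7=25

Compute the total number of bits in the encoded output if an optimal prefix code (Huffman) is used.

Build the Huffman tree bottom-up:
s5(3) + s4(4) → 7
7 + s3(11) → 18
s1(13) + 18 → 31
s7(25) + s6(26) → 51
31 + 51 → 82
s2(62) + 82 → 144
Each symbol's bit-cost is frequency × depth; summing gives 333 bits (equivalently 7 + 18 + 31 + 51 + 82 + 144).

333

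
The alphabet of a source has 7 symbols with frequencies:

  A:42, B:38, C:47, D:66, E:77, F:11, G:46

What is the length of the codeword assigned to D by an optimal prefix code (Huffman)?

2

Huffman merges, smallest pair first:
combine F(11), B(38) → 49
combine A(42), G(46) → 88
combine C(47), 49 → 96
combine D(66), E(77) → 143
combine 88, 96 → 184
combine 143, 184 → 327
D's leaf is at depth 2, giving a 2-bit codeword.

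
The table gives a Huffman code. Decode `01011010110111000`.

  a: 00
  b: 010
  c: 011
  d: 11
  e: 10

bdbdcea

Read left to right; each codeword is recognised as soon as it completes (prefix code):
  010→b | 11→d | 010→b | 11→d | 011→c | 10→e | 00→a
Decoded message: bdbdcea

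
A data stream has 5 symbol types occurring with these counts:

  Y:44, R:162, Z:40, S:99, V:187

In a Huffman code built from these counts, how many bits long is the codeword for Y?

Repeatedly merge the two smallest:
merge Z(40) and Y(44): 84
merge 84 and S(99): 183
merge R(162) and 183: 345
merge V(187) and 345: 532
Y sits 4 levels below the root, so its codeword is 4 bits.

4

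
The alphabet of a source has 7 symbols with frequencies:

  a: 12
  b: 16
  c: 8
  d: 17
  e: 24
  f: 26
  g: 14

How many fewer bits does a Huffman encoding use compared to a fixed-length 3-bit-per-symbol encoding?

Fixed-length: 3 bits × 117 symbols = 351 bits.
Huffman merges:
combine c(8), a(12) → 20
combine g(14), b(16) → 30
combine d(17), 20 → 37
combine e(24), f(26) → 50
combine 30, 37 → 67
combine 50, 67 → 117
Huffman total = 20 + 30 + 37 + 50 + 67 + 117 = 321 bits.
Saving = 351 − 321 = 30 bits.

30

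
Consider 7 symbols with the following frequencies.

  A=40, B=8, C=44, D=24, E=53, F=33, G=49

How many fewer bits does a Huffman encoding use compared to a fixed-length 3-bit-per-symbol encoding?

Fixed-length: 3 bits × 251 symbols = 753 bits.
Huffman merges:
merge B(8) and D(24): 32
merge 32 and F(33): 65
merge A(40) and C(44): 84
merge G(49) and E(53): 102
merge 65 and 84: 149
merge 102 and 149: 251
Huffman total = 32 + 65 + 84 + 102 + 149 + 251 = 683 bits.
Saving = 753 − 683 = 70 bits.

70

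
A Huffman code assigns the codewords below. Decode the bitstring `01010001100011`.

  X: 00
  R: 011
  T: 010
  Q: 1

Read left to right; each codeword is recognised as soon as it completes (prefix code):
  010→T | 1→Q | 00→X | 011→R | 00→X | 011→R
Decoded message: TQXRXR

TQXRXR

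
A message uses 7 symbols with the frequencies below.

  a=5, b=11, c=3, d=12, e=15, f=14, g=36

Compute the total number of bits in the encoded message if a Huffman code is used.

243

Merge the two smallest weights repeatedly:
combine c(3), a(5) → 8
combine 8, b(11) → 19
combine d(12), f(14) → 26
combine e(15), 19 → 34
combine 26, 34 → 60
combine g(36), 60 → 96
Each symbol's bit-cost is frequency × depth; summing gives 243 bits (equivalently 8 + 19 + 26 + 34 + 60 + 96).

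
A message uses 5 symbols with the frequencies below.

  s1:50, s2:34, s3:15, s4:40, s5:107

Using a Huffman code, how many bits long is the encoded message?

Merge the two smallest weights repeatedly:
merge s3(15) and s2(34): 49
merge s4(40) and 49: 89
merge s1(50) and 89: 139
merge s5(107) and 139: 246
Total encoded bits = sum of merged weights = 49 + 89 + 139 + 246 = 523.

523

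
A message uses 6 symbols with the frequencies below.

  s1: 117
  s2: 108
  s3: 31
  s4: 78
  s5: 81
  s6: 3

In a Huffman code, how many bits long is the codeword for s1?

2

Build the tree from the bottom:
merge s6(3) and s3(31): 34
merge 34 and s4(78): 112
merge s5(81) and s2(108): 189
merge 112 and s1(117): 229
merge 189 and 229: 418
The subtree containing s1 is merged 2 times, so code length = 2.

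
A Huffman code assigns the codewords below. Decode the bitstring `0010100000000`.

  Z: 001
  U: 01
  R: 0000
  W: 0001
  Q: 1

ZURR

Read left to right; each codeword is recognised as soon as it completes (prefix code):
  001→Z | 01→U | 0000→R | 0000→R
Decoded message: ZURR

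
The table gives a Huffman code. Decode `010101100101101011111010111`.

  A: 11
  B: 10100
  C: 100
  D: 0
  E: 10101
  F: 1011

Read left to right; each codeword is recognised as soon as it completes (prefix code):
  0→D | 10101→E | 100→C | 1011→F | 0→D | 1011→F | 11→A | 10101→E | 11→A
Decoded message: DECFDFAEA

DECFDFAEA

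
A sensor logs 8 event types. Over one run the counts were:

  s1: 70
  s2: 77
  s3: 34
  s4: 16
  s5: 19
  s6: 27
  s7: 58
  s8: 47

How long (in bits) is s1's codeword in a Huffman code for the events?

Repeatedly merge the two smallest:
merge s4(16) and s5(19): 35
merge s6(27) and s3(34): 61
merge 35 and s8(47): 82
merge s7(58) and 61: 119
merge s1(70) and s2(77): 147
merge 82 and 119: 201
merge 147 and 201: 348
s1 sits 2 levels below the root, so its codeword is 2 bits.

2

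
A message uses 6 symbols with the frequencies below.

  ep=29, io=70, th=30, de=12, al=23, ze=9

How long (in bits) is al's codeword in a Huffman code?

Repeatedly merge the two smallest:
combine ze(9), de(12) → 21
combine 21, al(23) → 44
combine ep(29), th(30) → 59
combine 44, 59 → 103
combine io(70), 103 → 173
al's leaf is at depth 3, giving a 3-bit codeword.

3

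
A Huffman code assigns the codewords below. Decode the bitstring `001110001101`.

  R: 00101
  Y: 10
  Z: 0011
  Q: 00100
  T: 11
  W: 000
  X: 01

ZYZX

Read left to right; each codeword is recognised as soon as it completes (prefix code):
  0011→Z | 10→Y | 0011→Z | 01→X
Decoded message: ZYZX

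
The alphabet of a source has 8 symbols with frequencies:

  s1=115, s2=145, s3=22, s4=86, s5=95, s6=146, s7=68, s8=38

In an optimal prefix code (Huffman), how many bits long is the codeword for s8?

Build the tree from the bottom:
combine s3(22), s8(38) → 60
combine 60, s7(68) → 128
combine s4(86), s5(95) → 181
combine s1(115), 128 → 243
combine s2(145), s6(146) → 291
combine 181, 243 → 424
combine 291, 424 → 715
s8's leaf is at depth 5, giving a 5-bit codeword.

5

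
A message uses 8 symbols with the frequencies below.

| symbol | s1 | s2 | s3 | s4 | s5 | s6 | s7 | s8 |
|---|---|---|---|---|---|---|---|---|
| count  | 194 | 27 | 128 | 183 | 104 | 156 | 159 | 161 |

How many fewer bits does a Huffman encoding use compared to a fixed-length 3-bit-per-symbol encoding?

Fixed-length: 3 bits × 1112 symbols = 3336 bits.
Huffman merges:
merge s2(27) and s5(104): 131
merge s3(128) and 131: 259
merge s6(156) and s7(159): 315
merge s8(161) and s4(183): 344
merge s1(194) and 259: 453
merge 315 and 344: 659
merge 453 and 659: 1112
Huffman total = 131 + 259 + 315 + 344 + 453 + 659 + 1112 = 3273 bits.
Saving = 3336 − 3273 = 63 bits.

63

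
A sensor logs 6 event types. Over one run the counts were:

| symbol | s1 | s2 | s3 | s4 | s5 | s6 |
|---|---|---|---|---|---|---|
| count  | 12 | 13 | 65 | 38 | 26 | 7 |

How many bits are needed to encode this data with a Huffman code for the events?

Merge the two smallest weights repeatedly:
merge s6(7) and s1(12): 19
merge s2(13) and 19: 32
merge s5(26) and 32: 58
merge s4(38) and 58: 96
merge s3(65) and 96: 161
The encoded length is the sum of every internal node's weight: 19 + 32 + 58 + 96 + 161 = 366 bits.

366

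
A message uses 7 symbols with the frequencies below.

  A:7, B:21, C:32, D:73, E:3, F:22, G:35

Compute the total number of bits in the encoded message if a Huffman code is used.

Merge the two smallest weights repeatedly:
merge E(3) and A(7): 10
merge 10 and B(21): 31
merge F(22) and 31: 53
merge C(32) and G(35): 67
merge 53 and 67: 120
merge D(73) and 120: 193
Total encoded bits = sum of merged weights = 10 + 31 + 53 + 67 + 120 + 193 = 474.

474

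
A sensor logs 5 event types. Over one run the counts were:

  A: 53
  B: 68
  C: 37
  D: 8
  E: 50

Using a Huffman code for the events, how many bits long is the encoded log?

477

Merge the two smallest weights repeatedly:
combine D(8), C(37) → 45
combine 45, E(50) → 95
combine A(53), B(68) → 121
combine 95, 121 → 216
The encoded length is the sum of every internal node's weight: 45 + 95 + 121 + 216 = 477 bits.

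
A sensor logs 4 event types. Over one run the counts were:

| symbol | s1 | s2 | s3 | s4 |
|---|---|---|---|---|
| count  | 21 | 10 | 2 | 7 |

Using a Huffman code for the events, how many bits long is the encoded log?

68

Greedily combine the two least-frequent nodes:
combine s3(2), s4(7) → 9
combine 9, s2(10) → 19
combine 19, s1(21) → 40
Each symbol's bit-cost is frequency × depth; summing gives 68 bits (equivalently 9 + 19 + 40).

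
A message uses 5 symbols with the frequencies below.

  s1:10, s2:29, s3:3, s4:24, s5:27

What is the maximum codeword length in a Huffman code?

3

Merge the two lowest-weight nodes at each step:
combine s3(3), s1(10) → 13
combine 13, s4(24) → 37
combine s5(27), s2(29) → 56
combine 37, 56 → 93
The rarest symbols sit at the bottom; the longest codeword is 3 bits.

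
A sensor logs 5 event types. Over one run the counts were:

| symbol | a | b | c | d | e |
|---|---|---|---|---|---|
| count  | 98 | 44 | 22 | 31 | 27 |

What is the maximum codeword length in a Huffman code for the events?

Merge the two lowest-weight nodes at each step:
c(22) + e(27) → 49
d(31) + b(44) → 75
49 + 75 → 124
a(98) + 124 → 222
The rarest symbols sit at the bottom; the longest codeword is 3 bits.

3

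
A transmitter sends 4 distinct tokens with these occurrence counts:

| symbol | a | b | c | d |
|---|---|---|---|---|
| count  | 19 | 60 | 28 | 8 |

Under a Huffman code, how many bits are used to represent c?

2

Build the tree from the bottom:
d(8) + a(19) → 27
27 + c(28) → 55
55 + b(60) → 115
The subtree containing c is merged 2 times, so code length = 2.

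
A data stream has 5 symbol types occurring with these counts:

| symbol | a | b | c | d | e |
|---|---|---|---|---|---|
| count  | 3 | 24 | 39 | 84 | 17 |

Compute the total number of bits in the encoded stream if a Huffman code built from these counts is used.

314

Greedily combine the two least-frequent nodes:
merge a(3) and e(17): 20
merge 20 and b(24): 44
merge c(39) and 44: 83
merge 83 and d(84): 167
The encoded length is the sum of every internal node's weight: 20 + 44 + 83 + 167 = 314 bits.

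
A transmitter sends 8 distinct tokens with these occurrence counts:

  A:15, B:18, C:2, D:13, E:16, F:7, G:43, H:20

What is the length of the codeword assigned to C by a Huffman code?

4

Repeatedly merge the two smallest:
merge C(2) and F(7): 9
merge 9 and D(13): 22
merge A(15) and E(16): 31
merge B(18) and H(20): 38
merge 22 and 31: 53
merge 38 and G(43): 81
merge 53 and 81: 134
The subtree containing C is merged 4 times, so code length = 4.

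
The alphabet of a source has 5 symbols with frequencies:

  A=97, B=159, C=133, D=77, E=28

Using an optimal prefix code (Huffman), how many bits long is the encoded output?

Merge the two smallest weights repeatedly:
merge E(28) and D(77): 105
merge A(97) and 105: 202
merge C(133) and B(159): 292
merge 202 and 292: 494
Total encoded bits = sum of merged weights = 105 + 202 + 292 + 494 = 1093.

1093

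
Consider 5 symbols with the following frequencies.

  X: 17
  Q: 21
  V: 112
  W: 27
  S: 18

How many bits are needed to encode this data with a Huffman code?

361

Greedily combine the two least-frequent nodes:
X(17) + S(18) → 35
Q(21) + W(27) → 48
35 + 48 → 83
83 + V(112) → 195
The encoded length is the sum of every internal node's weight: 35 + 48 + 83 + 195 = 361 bits.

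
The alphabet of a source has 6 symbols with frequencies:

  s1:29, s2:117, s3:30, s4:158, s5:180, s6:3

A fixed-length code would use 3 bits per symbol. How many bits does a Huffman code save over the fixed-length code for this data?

424

Fixed-length: 3 bits × 517 symbols = 1551 bits.
Huffman merges:
combine s6(3), s1(29) → 32
combine s3(30), 32 → 62
combine 62, s2(117) → 179
combine s4(158), 179 → 337
combine s5(180), 337 → 517
Huffman total = 32 + 62 + 179 + 337 + 517 = 1127 bits.
Saving = 1551 − 1127 = 424 bits.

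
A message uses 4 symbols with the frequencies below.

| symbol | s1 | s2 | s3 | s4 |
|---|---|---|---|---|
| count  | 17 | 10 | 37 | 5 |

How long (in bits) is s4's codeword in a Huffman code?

Build the tree from the bottom:
combine s4(5), s2(10) → 15
combine 15, s1(17) → 32
combine 32, s3(37) → 69
s4 sits 3 levels below the root, so its codeword is 3 bits.

3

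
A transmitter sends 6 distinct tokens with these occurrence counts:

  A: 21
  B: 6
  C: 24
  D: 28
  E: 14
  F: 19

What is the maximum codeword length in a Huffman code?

4

Merge the two lowest-weight nodes at each step:
merge B(6) and E(14): 20
merge F(19) and 20: 39
merge A(21) and C(24): 45
merge D(28) and 39: 67
merge 45 and 67: 112
The first pair merged (B, E) ends up deepest, at depth 4.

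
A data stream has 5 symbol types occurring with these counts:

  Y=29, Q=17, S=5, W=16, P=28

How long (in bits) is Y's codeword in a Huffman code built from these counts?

2

Repeatedly merge the two smallest:
combine S(5), W(16) → 21
combine Q(17), 21 → 38
combine P(28), Y(29) → 57
combine 38, 57 → 95
The subtree containing Y is merged 2 times, so code length = 2.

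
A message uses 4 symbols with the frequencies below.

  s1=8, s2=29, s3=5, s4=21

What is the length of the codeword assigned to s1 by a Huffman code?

Huffman merges, smallest pair first:
merge s3(5) and s1(8): 13
merge 13 and s4(21): 34
merge s2(29) and 34: 63
The subtree containing s1 is merged 3 times, so code length = 3.

3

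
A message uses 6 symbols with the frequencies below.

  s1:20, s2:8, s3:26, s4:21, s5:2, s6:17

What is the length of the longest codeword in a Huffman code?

4

Merge the two lowest-weight nodes at each step:
s5(2) + s2(8) → 10
10 + s6(17) → 27
s1(20) + s4(21) → 41
s3(26) + 27 → 53
41 + 53 → 94
The first pair merged (s5, s2) ends up deepest, at depth 4.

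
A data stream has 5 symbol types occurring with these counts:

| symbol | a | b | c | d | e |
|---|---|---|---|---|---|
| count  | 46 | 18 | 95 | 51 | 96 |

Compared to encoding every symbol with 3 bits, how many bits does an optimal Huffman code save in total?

Fixed-length: 3 bits × 306 symbols = 918 bits.
Huffman merges:
merge b(18) and a(46): 64
merge d(51) and 64: 115
merge c(95) and e(96): 191
merge 115 and 191: 306
Huffman total = 64 + 115 + 191 + 306 = 676 bits.
Saving = 918 − 676 = 242 bits.

242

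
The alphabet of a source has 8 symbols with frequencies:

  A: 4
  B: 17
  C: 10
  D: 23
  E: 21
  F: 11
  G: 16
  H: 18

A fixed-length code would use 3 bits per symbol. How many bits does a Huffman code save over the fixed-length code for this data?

Fixed-length: 3 bits × 120 symbols = 360 bits.
Huffman merges:
combine A(4), C(10) → 14
combine F(11), 14 → 25
combine G(16), B(17) → 33
combine H(18), E(21) → 39
combine D(23), 25 → 48
combine 33, 39 → 72
combine 48, 72 → 120
Huffman total = 14 + 25 + 33 + 39 + 48 + 72 + 120 = 351 bits.
Saving = 360 − 351 = 9 bits.

9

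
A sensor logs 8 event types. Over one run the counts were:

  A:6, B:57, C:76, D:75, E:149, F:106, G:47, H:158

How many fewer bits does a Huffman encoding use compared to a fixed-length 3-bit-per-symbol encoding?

Fixed-length: 3 bits × 674 symbols = 2022 bits.
Huffman merges:
A(6) + G(47) → 53
53 + B(57) → 110
D(75) + C(76) → 151
F(106) + 110 → 216
E(149) + 151 → 300
H(158) + 216 → 374
300 + 374 → 674
Huffman total = 53 + 110 + 151 + 216 + 300 + 374 + 674 = 1878 bits.
Saving = 2022 − 1878 = 144 bits.

144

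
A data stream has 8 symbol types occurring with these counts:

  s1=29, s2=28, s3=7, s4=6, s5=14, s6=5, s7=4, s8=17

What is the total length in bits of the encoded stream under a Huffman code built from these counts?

Build the Huffman tree bottom-up:
merge s7(4) and s6(5): 9
merge s4(6) and s3(7): 13
merge 9 and 13: 22
merge s5(14) and s8(17): 31
merge 22 and s2(28): 50
merge s1(29) and 31: 60
merge 50 and 60: 110
The encoded length is the sum of every internal node's weight: 9 + 13 + 22 + 31 + 50 + 60 + 110 = 295 bits.

295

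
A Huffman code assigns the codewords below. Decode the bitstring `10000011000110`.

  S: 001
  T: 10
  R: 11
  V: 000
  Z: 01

TVZTST

Read left to right; each codeword is recognised as soon as it completes (prefix code):
  10→T | 000→V | 01→Z | 10→T | 001→S | 10→T
Decoded message: TVZTST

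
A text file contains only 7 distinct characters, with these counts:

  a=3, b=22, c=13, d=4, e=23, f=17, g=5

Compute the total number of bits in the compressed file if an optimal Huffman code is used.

218

Merge the two smallest weights repeatedly:
merge a(3) and d(4): 7
merge g(5) and 7: 12
merge 12 and c(13): 25
merge f(17) and b(22): 39
merge e(23) and 25: 48
merge 39 and 48: 87
Total encoded bits = sum of merged weights = 7 + 12 + 25 + 39 + 48 + 87 = 218.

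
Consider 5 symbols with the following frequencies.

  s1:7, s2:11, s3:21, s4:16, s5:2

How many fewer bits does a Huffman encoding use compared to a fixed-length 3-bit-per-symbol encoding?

Fixed-length: 3 bits × 57 symbols = 171 bits.
Huffman merges:
s5(2) + s1(7) → 9
9 + s2(11) → 20
s4(16) + 20 → 36
s3(21) + 36 → 57
Huffman total = 9 + 20 + 36 + 57 = 122 bits.
Saving = 171 − 122 = 49 bits.

49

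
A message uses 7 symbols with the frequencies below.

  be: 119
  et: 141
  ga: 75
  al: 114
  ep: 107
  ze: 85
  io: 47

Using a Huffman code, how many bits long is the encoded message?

Greedily combine the two least-frequent nodes:
combine io(47), ga(75) → 122
combine ze(85), ep(107) → 192
combine al(114), be(119) → 233
combine 122, et(141) → 263
combine 192, 233 → 425
combine 263, 425 → 688
The encoded length is the sum of every internal node's weight: 122 + 192 + 233 + 263 + 425 + 688 = 1923 bits.

1923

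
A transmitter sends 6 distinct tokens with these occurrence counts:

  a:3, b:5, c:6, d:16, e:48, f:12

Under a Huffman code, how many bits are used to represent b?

5

Build the tree from the bottom:
combine a(3), b(5) → 8
combine c(6), 8 → 14
combine f(12), 14 → 26
combine d(16), 26 → 42
combine 42, e(48) → 90
The subtree containing b is merged 5 times, so code length = 5.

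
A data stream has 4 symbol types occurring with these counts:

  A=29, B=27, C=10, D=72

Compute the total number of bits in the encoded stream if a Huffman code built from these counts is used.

Build the Huffman tree bottom-up:
C(10) + B(27) → 37
A(29) + 37 → 66
66 + D(72) → 138
Total encoded bits = sum of merged weights = 37 + 66 + 138 = 241.

241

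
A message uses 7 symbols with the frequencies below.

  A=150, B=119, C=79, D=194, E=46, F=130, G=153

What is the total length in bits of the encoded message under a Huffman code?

Build the Huffman tree bottom-up:
E(46) + C(79) → 125
B(119) + 125 → 244
F(130) + A(150) → 280
G(153) + D(194) → 347
244 + 280 → 524
347 + 524 → 871
The encoded length is the sum of every internal node's weight: 125 + 244 + 280 + 347 + 524 + 871 = 2391 bits.

2391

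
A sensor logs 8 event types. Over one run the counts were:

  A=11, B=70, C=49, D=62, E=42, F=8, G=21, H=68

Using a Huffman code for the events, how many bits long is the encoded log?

914

Merge the two smallest weights repeatedly:
F(8) + A(11) → 19
19 + G(21) → 40
40 + E(42) → 82
C(49) + D(62) → 111
H(68) + B(70) → 138
82 + 111 → 193
138 + 193 → 331
The encoded length is the sum of every internal node's weight: 19 + 40 + 82 + 111 + 138 + 193 + 331 = 914 bits.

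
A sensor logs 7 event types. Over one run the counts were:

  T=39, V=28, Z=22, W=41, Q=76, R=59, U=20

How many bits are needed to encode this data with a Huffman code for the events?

762

Greedily combine the two least-frequent nodes:
U(20) + Z(22) → 42
V(28) + T(39) → 67
W(41) + 42 → 83
R(59) + 67 → 126
Q(76) + 83 → 159
126 + 159 → 285
Each symbol's bit-cost is frequency × depth; summing gives 762 bits (equivalently 42 + 67 + 83 + 126 + 159 + 285).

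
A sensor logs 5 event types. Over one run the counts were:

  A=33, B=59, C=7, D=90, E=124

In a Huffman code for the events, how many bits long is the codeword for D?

Build the tree from the bottom:
merge C(7) and A(33): 40
merge 40 and B(59): 99
merge D(90) and 99: 189
merge E(124) and 189: 313
D's leaf is at depth 2, giving a 2-bit codeword.

2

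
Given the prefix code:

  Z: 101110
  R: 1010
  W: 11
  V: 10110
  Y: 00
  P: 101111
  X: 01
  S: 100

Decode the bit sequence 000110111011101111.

YXZWP

Read left to right; each codeword is recognised as soon as it completes (prefix code):
  00→Y | 01→X | 101110→Z | 11→W | 101111→P
Decoded message: YXZWP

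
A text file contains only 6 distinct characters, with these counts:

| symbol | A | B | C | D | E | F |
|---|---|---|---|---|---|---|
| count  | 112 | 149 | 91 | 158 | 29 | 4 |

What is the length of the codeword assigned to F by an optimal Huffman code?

Repeatedly merge the two smallest:
combine F(4), E(29) → 33
combine 33, C(91) → 124
combine A(112), 124 → 236
combine B(149), D(158) → 307
combine 236, 307 → 543
F's leaf is at depth 4, giving a 4-bit codeword.

4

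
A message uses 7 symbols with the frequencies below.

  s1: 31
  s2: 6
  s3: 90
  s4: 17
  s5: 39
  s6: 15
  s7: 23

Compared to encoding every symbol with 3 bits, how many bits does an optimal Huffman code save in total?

121

Fixed-length: 3 bits × 221 symbols = 663 bits.
Huffman merges:
merge s2(6) and s6(15): 21
merge s4(17) and 21: 38
merge s7(23) and s1(31): 54
merge 38 and s5(39): 77
merge 54 and 77: 131
merge s3(90) and 131: 221
Huffman total = 21 + 38 + 54 + 77 + 131 + 221 = 542 bits.
Saving = 663 − 542 = 121 bits.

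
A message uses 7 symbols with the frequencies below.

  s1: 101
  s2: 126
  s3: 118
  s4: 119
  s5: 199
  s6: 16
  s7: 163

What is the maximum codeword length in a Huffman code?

Merge the two lowest-weight nodes at each step:
combine s6(16), s1(101) → 117
combine 117, s3(118) → 235
combine s4(119), s2(126) → 245
combine s7(163), s5(199) → 362
combine 235, 245 → 480
combine 362, 480 → 842
Maximum depth reached is 4.

4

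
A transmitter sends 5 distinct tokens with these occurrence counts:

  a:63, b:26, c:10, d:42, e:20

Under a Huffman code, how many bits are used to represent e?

Huffman merges, smallest pair first:
c(10) + e(20) → 30
b(26) + 30 → 56
d(42) + 56 → 98
a(63) + 98 → 161
e's leaf is at depth 4, giving a 4-bit codeword.

4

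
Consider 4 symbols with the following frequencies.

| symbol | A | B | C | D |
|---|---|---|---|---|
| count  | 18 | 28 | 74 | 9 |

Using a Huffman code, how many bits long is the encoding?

211

Greedily combine the two least-frequent nodes:
D(9) + A(18) → 27
27 + B(28) → 55
55 + C(74) → 129
The encoded length is the sum of every internal node's weight: 27 + 55 + 129 = 211 bits.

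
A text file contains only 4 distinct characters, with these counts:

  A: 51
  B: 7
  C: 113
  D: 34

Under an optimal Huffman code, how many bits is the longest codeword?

3

Merge the two lowest-weight nodes at each step:
B(7) + D(34) → 41
41 + A(51) → 92
92 + C(113) → 205
Maximum depth reached is 3.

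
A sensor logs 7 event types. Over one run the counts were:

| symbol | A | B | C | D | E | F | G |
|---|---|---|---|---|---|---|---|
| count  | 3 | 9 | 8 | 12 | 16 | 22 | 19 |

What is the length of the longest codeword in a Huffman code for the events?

Merge the two lowest-weight nodes at each step:
merge A(3) and C(8): 11
merge B(9) and 11: 20
merge D(12) and E(16): 28
merge G(19) and 20: 39
merge F(22) and 28: 50
merge 39 and 50: 89
The first pair merged (A, C) ends up deepest, at depth 4.

4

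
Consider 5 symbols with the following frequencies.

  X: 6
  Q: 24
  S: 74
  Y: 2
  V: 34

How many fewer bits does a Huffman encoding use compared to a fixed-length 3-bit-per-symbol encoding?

174

Fixed-length: 3 bits × 140 symbols = 420 bits.
Huffman merges:
Y(2) + X(6) → 8
8 + Q(24) → 32
32 + V(34) → 66
66 + S(74) → 140
Huffman total = 8 + 32 + 66 + 140 = 246 bits.
Saving = 420 − 246 = 174 bits.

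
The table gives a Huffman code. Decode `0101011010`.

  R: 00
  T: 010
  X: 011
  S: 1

Read left to right; each codeword is recognised as soon as it completes (prefix code):
  010→T | 1→S | 011→X | 010→T
Decoded message: TSXT

TSXT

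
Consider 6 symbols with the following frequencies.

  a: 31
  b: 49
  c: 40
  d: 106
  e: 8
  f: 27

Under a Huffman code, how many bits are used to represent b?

Repeatedly merge the two smallest:
e(8) + f(27) → 35
a(31) + 35 → 66
c(40) + b(49) → 89
66 + 89 → 155
d(106) + 155 → 261
b's leaf is at depth 3, giving a 3-bit codeword.

3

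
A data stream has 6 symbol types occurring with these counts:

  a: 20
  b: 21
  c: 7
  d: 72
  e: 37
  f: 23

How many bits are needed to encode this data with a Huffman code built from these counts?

423

Merge the two smallest weights repeatedly:
merge c(7) and a(20): 27
merge b(21) and f(23): 44
merge 27 and e(37): 64
merge 44 and 64: 108
merge d(72) and 108: 180
Each symbol's bit-cost is frequency × depth; summing gives 423 bits (equivalently 27 + 44 + 64 + 108 + 180).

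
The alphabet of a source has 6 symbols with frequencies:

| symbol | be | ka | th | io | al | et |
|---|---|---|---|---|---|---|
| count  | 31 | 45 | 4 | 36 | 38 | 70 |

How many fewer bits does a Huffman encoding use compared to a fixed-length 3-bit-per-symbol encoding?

118

Fixed-length: 3 bits × 224 symbols = 672 bits.
Huffman merges:
combine th(4), be(31) → 35
combine 35, io(36) → 71
combine al(38), ka(45) → 83
combine et(70), 71 → 141
combine 83, 141 → 224
Huffman total = 35 + 71 + 83 + 141 + 224 = 554 bits.
Saving = 672 − 554 = 118 bits.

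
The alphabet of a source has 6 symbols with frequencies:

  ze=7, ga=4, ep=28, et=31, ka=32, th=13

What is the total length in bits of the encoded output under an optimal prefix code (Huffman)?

Greedily combine the two least-frequent nodes:
merge ga(4) and ze(7): 11
merge 11 and th(13): 24
merge 24 and ep(28): 52
merge et(31) and ka(32): 63
merge 52 and 63: 115
The encoded length is the sum of every internal node's weight: 11 + 24 + 52 + 63 + 115 = 265 bits.

265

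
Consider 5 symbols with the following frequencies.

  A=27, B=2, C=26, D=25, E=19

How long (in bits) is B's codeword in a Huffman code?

Huffman merges, smallest pair first:
B(2) + E(19) → 21
21 + D(25) → 46
C(26) + A(27) → 53
46 + 53 → 99
B sits 3 levels below the root, so its codeword is 3 bits.

3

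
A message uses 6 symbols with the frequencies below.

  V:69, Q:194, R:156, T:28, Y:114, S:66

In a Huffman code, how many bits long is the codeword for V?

3

Build the tree from the bottom:
T(28) + S(66) → 94
V(69) + 94 → 163
Y(114) + R(156) → 270
163 + Q(194) → 357
270 + 357 → 627
V sits 3 levels below the root, so its codeword is 3 bits.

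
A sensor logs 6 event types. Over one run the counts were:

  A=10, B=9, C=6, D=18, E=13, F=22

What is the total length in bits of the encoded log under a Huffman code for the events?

Merge the two smallest weights repeatedly:
combine C(6), B(9) → 15
combine A(10), E(13) → 23
combine 15, D(18) → 33
combine F(22), 23 → 45
combine 33, 45 → 78
Each symbol's bit-cost is frequency × depth; summing gives 194 bits (equivalently 15 + 23 + 33 + 45 + 78).

194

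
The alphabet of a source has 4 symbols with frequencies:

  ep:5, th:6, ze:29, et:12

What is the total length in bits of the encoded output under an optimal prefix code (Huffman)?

Greedily combine the two least-frequent nodes:
merge ep(5) and th(6): 11
merge 11 and et(12): 23
merge 23 and ze(29): 52
The encoded length is the sum of every internal node's weight: 11 + 23 + 52 = 86 bits.

86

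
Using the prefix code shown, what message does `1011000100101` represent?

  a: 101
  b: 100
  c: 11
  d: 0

Read left to right; each codeword is recognised as soon as it completes (prefix code):
  101→a | 100→b | 0→d | 100→b | 101→a
Decoded message: abdba

abdba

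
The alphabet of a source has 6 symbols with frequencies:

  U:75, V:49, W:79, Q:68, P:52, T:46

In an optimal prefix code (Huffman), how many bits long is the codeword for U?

2

Huffman merges, smallest pair first:
combine T(46), V(49) → 95
combine P(52), Q(68) → 120
combine U(75), W(79) → 154
combine 95, 120 → 215
combine 154, 215 → 369
U's leaf is at depth 2, giving a 2-bit codeword.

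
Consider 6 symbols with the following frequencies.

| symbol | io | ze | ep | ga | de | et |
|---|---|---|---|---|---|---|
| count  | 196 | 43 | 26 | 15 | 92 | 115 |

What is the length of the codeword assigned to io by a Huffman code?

Repeatedly merge the two smallest:
ga(15) + ep(26) → 41
41 + ze(43) → 84
84 + de(92) → 176
et(115) + 176 → 291
io(196) + 291 → 487
io is merged only at the final step, so code length = 1.

1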